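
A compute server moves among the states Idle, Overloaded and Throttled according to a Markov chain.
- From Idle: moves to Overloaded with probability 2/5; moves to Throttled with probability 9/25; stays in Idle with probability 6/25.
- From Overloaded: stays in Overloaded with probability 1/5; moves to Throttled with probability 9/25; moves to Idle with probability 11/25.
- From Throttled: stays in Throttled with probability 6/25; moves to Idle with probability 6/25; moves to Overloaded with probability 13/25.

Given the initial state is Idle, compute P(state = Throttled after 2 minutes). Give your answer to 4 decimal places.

Sum over the intermediate state after 1 minute:
P = P(Idle→Idle)·P(Idle→Throttled) + P(Idle→Overloaded)·P(Overloaded→Throttled) + P(Idle→Throttled)·P(Throttled→Throttled)
  = 0.24×0.36 + 0.4×0.36 + 0.36×0.24
  = 0.0864 + 0.1440 + 0.0864 = 0.3168

0.3168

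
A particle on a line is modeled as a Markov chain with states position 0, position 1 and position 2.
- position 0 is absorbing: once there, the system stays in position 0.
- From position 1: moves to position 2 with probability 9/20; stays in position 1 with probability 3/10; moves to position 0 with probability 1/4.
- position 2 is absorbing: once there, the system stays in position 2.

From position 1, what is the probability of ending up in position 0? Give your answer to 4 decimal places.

0.3571

Let h(s) be the probability of absorption at position 0 starting from transient state s. Then h(position 0) = 1 and h(position 2) = 0. By first-step analysis:
h(position 1) = 0.25·1 + 0.3·h(position 1) + 0.45·0
Solving: h(position 1) = 0.3571.
Starting from position 1, the probability is 0.3571.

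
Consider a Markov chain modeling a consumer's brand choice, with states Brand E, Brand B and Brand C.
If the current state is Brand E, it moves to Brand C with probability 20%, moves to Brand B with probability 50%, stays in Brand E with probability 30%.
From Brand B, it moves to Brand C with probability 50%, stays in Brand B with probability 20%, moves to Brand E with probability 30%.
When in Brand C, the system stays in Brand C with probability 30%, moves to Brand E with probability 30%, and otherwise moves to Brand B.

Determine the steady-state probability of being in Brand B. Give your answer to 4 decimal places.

0.3583

Let the stationary distribution be π with π = πP and π_1 + π_2 + π_3 = 1.
π_1 = 0.3·π_1 + 0.3·π_2 + 0.3·π_3
π_2 = 0.5·π_1 + 0.2·π_2 + 0.4·π_3
Solving with the normalization constraint gives π = (0.3000, 0.3583, 0.3417).
So the stationary probability of Brand B is 0.3583.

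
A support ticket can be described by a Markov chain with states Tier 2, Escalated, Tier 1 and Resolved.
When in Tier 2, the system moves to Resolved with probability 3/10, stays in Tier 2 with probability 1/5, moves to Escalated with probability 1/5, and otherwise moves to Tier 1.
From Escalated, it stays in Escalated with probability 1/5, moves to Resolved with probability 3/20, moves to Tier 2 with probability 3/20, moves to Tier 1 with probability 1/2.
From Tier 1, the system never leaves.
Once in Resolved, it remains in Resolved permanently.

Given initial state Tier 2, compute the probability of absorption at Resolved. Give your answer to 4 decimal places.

0.4426

Let h(s) be the probability of absorption at Resolved starting from transient state s. Then h(Resolved) = 1 and h(Tier 1) = 0. By first-step analysis:
h(Tier 2) = 0.2·h(Tier 2) + 0.2·h(Escalated) + 0.3·0 + 0.3·1
h(Escalated) = 0.15·h(Tier 2) + 0.2·h(Escalated) + 0.5·0 + 0.15·1
Solving: h(Tier 2) = 0.4426, h(Escalated) = 0.2705.
Starting from Tier 2, the probability is 0.4426.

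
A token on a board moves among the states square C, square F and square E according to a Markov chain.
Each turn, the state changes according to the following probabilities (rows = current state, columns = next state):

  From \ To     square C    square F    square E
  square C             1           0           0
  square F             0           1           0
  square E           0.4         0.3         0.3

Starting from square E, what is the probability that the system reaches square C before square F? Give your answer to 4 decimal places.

0.5714

Let h(s) be the probability of absorption at square C starting from transient state s. Then h(square C) = 1 and h(square F) = 0. By first-step analysis:
h(square E) = 0.4·1 + 0.3·0 + 0.3·h(square E)
Solving: h(square E) = 0.5714.
Starting from square E, the probability is 0.5714.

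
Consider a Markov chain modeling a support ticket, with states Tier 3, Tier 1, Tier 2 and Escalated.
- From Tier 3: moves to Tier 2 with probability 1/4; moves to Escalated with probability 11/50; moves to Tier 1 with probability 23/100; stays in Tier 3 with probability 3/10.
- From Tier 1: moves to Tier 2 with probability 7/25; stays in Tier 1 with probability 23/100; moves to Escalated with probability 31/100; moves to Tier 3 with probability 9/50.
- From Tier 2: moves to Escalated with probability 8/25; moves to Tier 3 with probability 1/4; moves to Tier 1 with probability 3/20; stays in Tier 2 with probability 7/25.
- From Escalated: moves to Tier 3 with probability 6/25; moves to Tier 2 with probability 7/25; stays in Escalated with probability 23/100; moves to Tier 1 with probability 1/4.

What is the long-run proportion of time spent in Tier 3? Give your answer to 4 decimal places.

0.2446

Let the stationary distribution be π with π = πP and π_1 + π_2 + π_3 + π_4 = 1.
π_1 = 0.3·π_1 + 0.18·π_2 + 0.25·π_3 + 0.24·π_4
π_2 = 0.23·π_1 + 0.23·π_2 + 0.15·π_3 + 0.25·π_4
π_3 = 0.25·π_1 + 0.28·π_2 + 0.28·π_3 + 0.28·π_4
Solving with the normalization constraint gives π = (0.2446, 0.2136, 0.2727, 0.2692).
So the stationary probability of Tier 3 is 0.2446.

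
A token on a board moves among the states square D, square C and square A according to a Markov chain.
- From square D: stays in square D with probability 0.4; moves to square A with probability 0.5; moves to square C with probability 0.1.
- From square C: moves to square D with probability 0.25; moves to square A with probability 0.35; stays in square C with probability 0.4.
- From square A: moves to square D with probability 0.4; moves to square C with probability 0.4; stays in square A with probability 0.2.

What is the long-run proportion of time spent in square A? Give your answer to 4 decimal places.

Let the stationary distribution be π with π = πP and π_1 + π_2 + π_3 = 1.
π_1 = 0.4·π_1 + 0.25·π_2 + 0.4·π_3
π_2 = 0.1·π_1 + 0.4·π_2 + 0.4·π_3
Solving with the normalization constraint gives π = (0.3560, 0.2932, 0.3508).
So the stationary probability of square A is 0.3508.

0.3508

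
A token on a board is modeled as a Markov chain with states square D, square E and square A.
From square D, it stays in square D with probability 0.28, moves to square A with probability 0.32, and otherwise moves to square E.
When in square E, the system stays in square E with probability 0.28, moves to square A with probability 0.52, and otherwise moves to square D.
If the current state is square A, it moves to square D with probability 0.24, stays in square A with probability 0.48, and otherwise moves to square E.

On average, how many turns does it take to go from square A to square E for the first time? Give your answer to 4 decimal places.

3.2258

Let t(s) be the expected number of turns to first reach square E from state s, with t(square E) = 0. Conditioning on the first turn:
t(square D) = 1 + 0.28·t(square D) + 0.32·t(square A)
t(square A) = 1 + 0.24·t(square D) + 0.48·t(square A)
Solving: t(square D) = 2.8226, t(square A) = 3.2258.
Expected turns from square A to square E: 3.2258.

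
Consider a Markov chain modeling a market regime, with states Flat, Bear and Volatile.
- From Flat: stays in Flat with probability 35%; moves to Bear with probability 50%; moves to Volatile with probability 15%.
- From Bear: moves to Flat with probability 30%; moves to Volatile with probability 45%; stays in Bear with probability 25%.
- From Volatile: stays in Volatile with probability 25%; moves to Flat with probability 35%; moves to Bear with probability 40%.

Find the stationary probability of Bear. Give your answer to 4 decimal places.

Let the stationary distribution be π with π = πP and π_1 + π_2 + π_3 = 1.
π_1 = 0.35·π_1 + 0.3·π_2 + 0.35·π_3
π_2 = 0.5·π_1 + 0.25·π_2 + 0.4·π_3
Solving with the normalization constraint gives π = (0.3312, 0.3766, 0.2922).
So the stationary probability of Bear is 0.3766.

0.3766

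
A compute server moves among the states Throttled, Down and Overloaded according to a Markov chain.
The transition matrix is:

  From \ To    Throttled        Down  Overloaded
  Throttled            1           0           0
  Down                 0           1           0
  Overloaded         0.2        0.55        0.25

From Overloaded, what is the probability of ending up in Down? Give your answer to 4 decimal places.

0.7333

Let h(s) be the probability of absorption at Down starting from transient state s. Then h(Down) = 1 and h(Throttled) = 0. By first-step analysis:
h(Overloaded) = 0.2·0 + 0.55·1 + 0.25·h(Overloaded)
Solving: h(Overloaded) = 0.7333.
Starting from Overloaded, the probability is 0.7333.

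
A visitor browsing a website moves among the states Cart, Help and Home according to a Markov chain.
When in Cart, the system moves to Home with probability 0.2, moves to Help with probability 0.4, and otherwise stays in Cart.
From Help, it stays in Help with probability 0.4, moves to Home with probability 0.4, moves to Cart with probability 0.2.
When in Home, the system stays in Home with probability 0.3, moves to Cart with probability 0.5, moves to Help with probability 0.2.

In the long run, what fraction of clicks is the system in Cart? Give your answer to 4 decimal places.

0.3617

Let the stationary distribution be π with π = πP and π_1 + π_2 + π_3 = 1.
π_1 = 0.4·π_1 + 0.2·π_2 + 0.5·π_3
π_2 = 0.4·π_1 + 0.4·π_2 + 0.2·π_3
Solving with the normalization constraint gives π = (0.3617, 0.3404, 0.2979).
So the stationary probability of Cart is 0.3617.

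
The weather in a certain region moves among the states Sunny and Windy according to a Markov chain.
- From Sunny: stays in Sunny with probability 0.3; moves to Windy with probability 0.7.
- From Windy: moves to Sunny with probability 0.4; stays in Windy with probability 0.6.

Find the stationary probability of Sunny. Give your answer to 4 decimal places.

0.3636

Let the stationary distribution be π with π = πP and π_1 + π_2 = 1.
π_1 = 0.3·π_1 + 0.4·π_2
Solving with the normalization constraint gives π = (0.3636, 0.6364).
So the stationary probability of Sunny is 0.3636.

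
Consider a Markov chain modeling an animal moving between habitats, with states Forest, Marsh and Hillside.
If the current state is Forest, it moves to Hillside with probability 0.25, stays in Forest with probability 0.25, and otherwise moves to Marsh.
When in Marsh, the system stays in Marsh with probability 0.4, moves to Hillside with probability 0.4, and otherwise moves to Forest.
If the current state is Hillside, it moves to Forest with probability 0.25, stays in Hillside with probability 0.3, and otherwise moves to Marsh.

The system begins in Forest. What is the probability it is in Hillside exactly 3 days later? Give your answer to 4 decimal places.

0.3325

Propagate the distribution vector 3 days from Forest.
After 0 days: (1.0000, 0.0000, 0.0000)
After 1 day: (0.2500, 0.5000, 0.2500)
After 2 days: (0.2250, 0.4375, 0.3375)
After 3 days: (0.2281, 0.4394, 0.3325)
P(in Hillside after 3 days) = 0.3325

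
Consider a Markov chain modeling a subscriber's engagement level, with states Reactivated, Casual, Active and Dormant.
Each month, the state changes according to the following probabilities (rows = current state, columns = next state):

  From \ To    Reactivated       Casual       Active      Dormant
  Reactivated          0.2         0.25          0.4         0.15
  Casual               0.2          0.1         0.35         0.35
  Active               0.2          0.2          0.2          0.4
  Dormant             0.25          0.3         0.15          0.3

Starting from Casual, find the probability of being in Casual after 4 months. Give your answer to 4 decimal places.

Propagate the distribution vector 4 months from Casual.
After 0 months: (0.0000, 1.0000, 0.0000, 0.0000)
After 1 month: (0.2000, 0.1000, 0.3500, 0.3500)
After 2 months: (0.2175, 0.2350, 0.2375, 0.3100)
After 3 months: (0.2155, 0.2184, 0.2633, 0.3029)
After 4 months: (0.2151, 0.2192, 0.2607, 0.3049)
P(in Casual after 4 months) = 0.2192

0.2192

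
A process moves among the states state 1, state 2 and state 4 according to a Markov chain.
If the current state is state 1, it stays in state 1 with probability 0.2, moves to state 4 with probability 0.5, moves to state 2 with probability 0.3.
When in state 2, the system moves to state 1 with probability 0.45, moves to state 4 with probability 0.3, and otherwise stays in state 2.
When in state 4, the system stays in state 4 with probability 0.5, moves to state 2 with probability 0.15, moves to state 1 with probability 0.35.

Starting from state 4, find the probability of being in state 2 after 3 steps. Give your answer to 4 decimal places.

Propagate the distribution vector 3 steps from state 4.
After 0 steps: (0.0000, 0.0000, 1.0000)
After 1 step: (0.3500, 0.1500, 0.5000)
After 2 steps: (0.3125, 0.2175, 0.4700)
After 3 steps: (0.3249, 0.2186, 0.4565)
P(in state 2 after 3 steps) = 0.2186

0.2186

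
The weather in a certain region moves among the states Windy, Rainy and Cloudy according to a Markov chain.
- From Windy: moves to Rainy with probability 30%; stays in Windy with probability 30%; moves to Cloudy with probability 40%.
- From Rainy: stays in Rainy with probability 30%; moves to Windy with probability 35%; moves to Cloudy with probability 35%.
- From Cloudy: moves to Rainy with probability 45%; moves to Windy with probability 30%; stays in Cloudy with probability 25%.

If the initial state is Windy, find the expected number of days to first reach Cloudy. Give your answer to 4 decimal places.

2.5974

Let t(s) be the expected number of days to first reach Cloudy from state s, with t(Cloudy) = 0. Conditioning on the first day:
t(Windy) = 1 + 0.3·t(Windy) + 0.3·t(Rainy)
t(Rainy) = 1 + 0.35·t(Windy) + 0.3·t(Rainy)
Solving: t(Windy) = 2.5974, t(Rainy) = 2.7273.
Expected days from Windy to Cloudy: 2.5974.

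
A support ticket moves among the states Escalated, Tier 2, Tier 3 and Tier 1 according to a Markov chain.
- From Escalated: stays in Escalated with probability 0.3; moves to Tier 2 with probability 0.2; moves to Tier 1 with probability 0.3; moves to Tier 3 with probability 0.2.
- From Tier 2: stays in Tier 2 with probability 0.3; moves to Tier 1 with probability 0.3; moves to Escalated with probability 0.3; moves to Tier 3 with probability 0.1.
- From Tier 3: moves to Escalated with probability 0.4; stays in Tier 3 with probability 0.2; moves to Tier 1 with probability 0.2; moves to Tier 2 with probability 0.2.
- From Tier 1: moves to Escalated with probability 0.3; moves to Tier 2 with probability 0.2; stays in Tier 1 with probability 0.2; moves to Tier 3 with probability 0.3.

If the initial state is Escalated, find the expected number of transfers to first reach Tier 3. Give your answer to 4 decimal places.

4.8768

Let t(s) be the expected number of transfers to first reach Tier 3 from state s, with t(Tier 3) = 0. Conditioning on the first transfer:
t(Escalated) = 1 + 0.3·t(Escalated) + 0.2·t(Tier 2) + 0.3·t(Tier 1)
t(Tier 2) = 1 + 0.3·t(Escalated) + 0.3·t(Tier 2) + 0.3·t(Tier 1)
t(Tier 1) = 1 + 0.3·t(Escalated) + 0.2·t(Tier 2) + 0.2·t(Tier 1)
Solving: t(Escalated) = 4.8768, t(Tier 2) = 5.4187, t(Tier 1) = 4.4335.
Expected transfers from Escalated to Tier 3: 4.8768.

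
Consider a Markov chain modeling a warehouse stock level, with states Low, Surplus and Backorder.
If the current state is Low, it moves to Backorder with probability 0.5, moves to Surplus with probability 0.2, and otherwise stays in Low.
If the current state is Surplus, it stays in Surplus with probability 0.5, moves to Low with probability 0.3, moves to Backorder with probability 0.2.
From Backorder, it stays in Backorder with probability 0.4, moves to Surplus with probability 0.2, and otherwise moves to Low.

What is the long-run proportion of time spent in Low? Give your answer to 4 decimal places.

Let the stationary distribution be π with π = πP and π_1 + π_2 + π_3 = 1.
π_1 = 0.3·π_1 + 0.3·π_2 + 0.4·π_3
π_2 = 0.2·π_1 + 0.5·π_2 + 0.2·π_3
Solving with the normalization constraint gives π = (0.3377, 0.2857, 0.3766).
So the stationary probability of Low is 0.3377.

0.3377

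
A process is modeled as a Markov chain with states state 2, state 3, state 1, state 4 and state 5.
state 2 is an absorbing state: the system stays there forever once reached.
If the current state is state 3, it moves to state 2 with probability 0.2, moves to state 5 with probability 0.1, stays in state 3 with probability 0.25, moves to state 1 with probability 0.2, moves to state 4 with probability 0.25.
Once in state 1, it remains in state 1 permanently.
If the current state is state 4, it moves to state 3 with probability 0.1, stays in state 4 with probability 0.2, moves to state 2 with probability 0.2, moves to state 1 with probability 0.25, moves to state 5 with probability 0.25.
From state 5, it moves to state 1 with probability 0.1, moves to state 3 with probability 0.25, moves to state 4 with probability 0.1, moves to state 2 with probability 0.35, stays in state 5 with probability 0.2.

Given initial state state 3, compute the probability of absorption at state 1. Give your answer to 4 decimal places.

Let h(s) be the probability of absorption at state 1 starting from transient state s. Then h(state 1) = 1 and h(state 2) = 0. By first-step analysis:
h(state 3) = 0.2·0 + 0.25·h(state 3) + 0.2·1 + 0.25·h(state 4) + 0.1·h(state 5)
h(state 4) = 0.2·0 + 0.1·h(state 3) + 0.25·1 + 0.2·h(state 4) + 0.25·h(state 5)
h(state 5) = 0.35·0 + 0.25·h(state 3) + 0.1·1 + 0.1·h(state 4) + 0.2·h(state 5)
Solving: h(state 3) = 0.4690, h(state 4) = 0.4745, h(state 5) = 0.3309.
Starting from state 3, the probability is 0.4690.

0.4690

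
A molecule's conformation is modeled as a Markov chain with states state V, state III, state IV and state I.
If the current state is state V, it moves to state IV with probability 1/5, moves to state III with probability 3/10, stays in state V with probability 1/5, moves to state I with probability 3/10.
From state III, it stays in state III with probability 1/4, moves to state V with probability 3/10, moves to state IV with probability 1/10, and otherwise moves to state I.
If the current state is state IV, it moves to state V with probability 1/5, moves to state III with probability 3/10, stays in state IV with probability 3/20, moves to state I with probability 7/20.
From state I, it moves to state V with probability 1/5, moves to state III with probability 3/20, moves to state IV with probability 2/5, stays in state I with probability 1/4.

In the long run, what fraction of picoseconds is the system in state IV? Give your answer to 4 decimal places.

Let the stationary distribution be π with π = πP and π_1 + π_2 + π_3 + π_4 = 1.
π_1 = 0.2·π_1 + 0.3·π_2 + 0.2·π_3 + 0.2·π_4
π_2 = 0.3·π_1 + 0.25·π_2 + 0.3·π_3 + 0.15·π_4
π_3 = 0.2·π_1 + 0.1·π_2 + 0.15·π_3 + 0.4·π_4
Solving with the normalization constraint gives π = (0.2242, 0.2417, 0.2261, 0.3080).
So the stationary probability of state IV is 0.2261.

0.2261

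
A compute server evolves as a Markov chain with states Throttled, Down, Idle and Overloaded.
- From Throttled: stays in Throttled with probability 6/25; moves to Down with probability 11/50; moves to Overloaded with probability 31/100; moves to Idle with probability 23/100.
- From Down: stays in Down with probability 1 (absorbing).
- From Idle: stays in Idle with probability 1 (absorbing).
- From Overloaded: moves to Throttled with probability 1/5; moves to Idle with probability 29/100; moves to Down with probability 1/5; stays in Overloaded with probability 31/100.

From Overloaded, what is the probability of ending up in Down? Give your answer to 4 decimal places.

Let h(s) be the probability of absorption at Down starting from transient state s. Then h(Down) = 1 and h(Idle) = 0. By first-step analysis:
h(Throttled) = 0.24·h(Throttled) + 0.22·1 + 0.23·0 + 0.31·h(Overloaded)
h(Overloaded) = 0.2·h(Throttled) + 0.2·1 + 0.29·0 + 0.31·h(Overloaded)
Solving: h(Throttled) = 0.4624, h(Overloaded) = 0.4239.
Starting from Overloaded, the probability is 0.4239.

0.4239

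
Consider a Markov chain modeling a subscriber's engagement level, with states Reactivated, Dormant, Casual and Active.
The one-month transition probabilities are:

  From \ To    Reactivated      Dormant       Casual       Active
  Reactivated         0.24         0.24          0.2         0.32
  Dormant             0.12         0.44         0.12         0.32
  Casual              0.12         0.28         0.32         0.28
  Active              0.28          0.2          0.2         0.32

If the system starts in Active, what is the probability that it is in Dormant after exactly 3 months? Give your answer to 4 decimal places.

Propagate the distribution vector 3 months from Active.
After 0 months: (0.0000, 0.0000, 0.0000, 1.0000)
After 1 month: (0.2800, 0.2000, 0.2000, 0.3200)
After 2 months: (0.2048, 0.2752, 0.2080, 0.3120)
After 3 months: (0.1945, 0.2909, 0.2029, 0.3117)
P(in Dormant after 3 months) = 0.2909

0.2909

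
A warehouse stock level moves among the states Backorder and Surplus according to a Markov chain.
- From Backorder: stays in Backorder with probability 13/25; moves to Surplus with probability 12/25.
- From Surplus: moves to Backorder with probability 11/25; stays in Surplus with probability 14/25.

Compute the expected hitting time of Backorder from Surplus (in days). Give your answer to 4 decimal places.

2.2727

Let t(s) be the expected number of days to first reach Backorder from state s, with t(Backorder) = 0. Conditioning on the first day:
t(Surplus) = 1 + 0.56·t(Surplus)
Solving: t(Surplus) = 2.2727.
Expected days from Surplus to Backorder: 2.2727.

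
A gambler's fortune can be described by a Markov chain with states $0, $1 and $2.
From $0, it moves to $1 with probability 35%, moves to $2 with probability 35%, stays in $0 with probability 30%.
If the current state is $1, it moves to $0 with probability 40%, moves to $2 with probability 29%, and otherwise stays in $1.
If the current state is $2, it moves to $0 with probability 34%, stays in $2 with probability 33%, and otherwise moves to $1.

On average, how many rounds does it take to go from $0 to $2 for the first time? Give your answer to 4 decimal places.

Let t(s) be the expected number of rounds to first reach $2 from state s, with t($2) = 0. Conditioning on the first round:
t($0) = 1 + 0.3·t($0) + 0.35·t($1)
t($1) = 1 + 0.4·t($0) + 0.31·t($1)
Solving: t($0) = 3.0321, t($1) = 3.2070.
Expected rounds from $0 to $2: 3.0321.

3.0321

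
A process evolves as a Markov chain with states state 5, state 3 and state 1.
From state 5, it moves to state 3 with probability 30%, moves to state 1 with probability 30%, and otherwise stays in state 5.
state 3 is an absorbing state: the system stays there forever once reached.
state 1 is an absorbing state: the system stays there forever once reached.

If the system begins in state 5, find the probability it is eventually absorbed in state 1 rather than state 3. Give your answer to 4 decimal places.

0.5000

Let h(s) be the probability of absorption at state 1 starting from transient state s. Then h(state 1) = 1 and h(state 3) = 0. By first-step analysis:
h(state 5) = 0.4·h(state 5) + 0.3·0 + 0.3·1
Solving: h(state 5) = 0.5000.
Starting from state 5, the probability is 0.5000.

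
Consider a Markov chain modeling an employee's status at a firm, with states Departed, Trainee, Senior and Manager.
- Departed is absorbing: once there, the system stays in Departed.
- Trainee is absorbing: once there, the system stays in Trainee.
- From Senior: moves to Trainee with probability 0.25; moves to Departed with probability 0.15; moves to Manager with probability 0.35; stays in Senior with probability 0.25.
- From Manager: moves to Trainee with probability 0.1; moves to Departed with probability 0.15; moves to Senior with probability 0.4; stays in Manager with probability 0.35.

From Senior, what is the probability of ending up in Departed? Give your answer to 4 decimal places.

Let h(s) be the probability of absorption at Departed starting from transient state s. Then h(Departed) = 1 and h(Trainee) = 0. By first-step analysis:
h(Senior) = 0.15·1 + 0.25·0 + 0.25·h(Senior) + 0.35·h(Manager)
h(Manager) = 0.15·1 + 0.1·0 + 0.4·h(Senior) + 0.35·h(Manager)
Solving: h(Senior) = 0.4317, h(Manager) = 0.4964.
Starting from Senior, the probability is 0.4317.

0.4317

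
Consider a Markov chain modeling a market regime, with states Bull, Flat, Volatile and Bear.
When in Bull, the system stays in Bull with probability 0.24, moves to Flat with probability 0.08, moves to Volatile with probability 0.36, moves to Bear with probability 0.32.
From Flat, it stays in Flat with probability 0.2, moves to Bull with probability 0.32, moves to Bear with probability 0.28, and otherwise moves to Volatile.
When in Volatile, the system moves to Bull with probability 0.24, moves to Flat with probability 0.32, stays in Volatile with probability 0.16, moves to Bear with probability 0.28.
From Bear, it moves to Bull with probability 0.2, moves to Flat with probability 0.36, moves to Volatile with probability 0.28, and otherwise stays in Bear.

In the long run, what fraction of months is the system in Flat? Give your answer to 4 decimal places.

Let the stationary distribution be π with π = πP and π_1 + π_2 + π_3 + π_4 = 1.
π_1 = 0.24·π_1 + 0.32·π_2 + 0.24·π_3 + 0.2·π_4
π_2 = 0.08·π_1 + 0.2·π_2 + 0.32·π_3 + 0.36·π_4
π_3 = 0.36·π_1 + 0.2·π_2 + 0.16·π_3 + 0.28·π_4
Solving with the normalization constraint gives π = (0.2490, 0.2416, 0.2505, 0.2589).
So the stationary probability of Flat is 0.2416.

0.2416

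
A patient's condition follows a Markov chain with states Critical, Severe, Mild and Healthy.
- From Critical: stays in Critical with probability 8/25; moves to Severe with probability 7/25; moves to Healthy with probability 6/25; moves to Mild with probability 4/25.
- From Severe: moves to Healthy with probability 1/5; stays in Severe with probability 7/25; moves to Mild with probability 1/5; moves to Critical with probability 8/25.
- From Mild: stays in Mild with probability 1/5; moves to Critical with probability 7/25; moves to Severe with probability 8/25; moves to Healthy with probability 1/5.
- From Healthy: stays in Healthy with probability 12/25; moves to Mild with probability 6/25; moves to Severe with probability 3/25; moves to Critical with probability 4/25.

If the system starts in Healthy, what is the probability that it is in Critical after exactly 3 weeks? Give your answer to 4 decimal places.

0.2570

Propagate the distribution vector 3 weeks from Healthy.
After 0 weeks: (0.0000, 0.0000, 0.0000, 1.0000)
After 1 week: (0.1600, 0.1200, 0.2400, 0.4800)
After 2 weeks: (0.2336, 0.2128, 0.2128, 0.3408)
After 3 weeks: (0.2570, 0.2340, 0.2043, 0.3048)
P(in Critical after 3 weeks) = 0.2570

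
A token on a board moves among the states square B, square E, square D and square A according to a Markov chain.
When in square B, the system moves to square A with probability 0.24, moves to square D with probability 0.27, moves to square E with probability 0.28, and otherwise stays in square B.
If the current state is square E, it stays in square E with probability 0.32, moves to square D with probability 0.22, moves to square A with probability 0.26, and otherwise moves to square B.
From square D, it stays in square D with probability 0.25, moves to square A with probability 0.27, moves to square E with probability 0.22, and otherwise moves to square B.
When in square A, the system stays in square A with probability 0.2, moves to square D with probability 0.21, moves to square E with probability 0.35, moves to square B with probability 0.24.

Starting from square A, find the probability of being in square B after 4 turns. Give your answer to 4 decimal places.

Propagate the distribution vector 4 turns from square A.
After 0 turns: (0.0000, 0.0000, 0.0000, 1.0000)
After 1 turn: (0.2400, 0.3500, 0.2100, 0.2000)
After 2 turns: (0.2230, 0.2954, 0.2363, 0.2453)
After 3 turns: (0.2262, 0.2948, 0.2358, 0.2432)
After 4 turns: (0.2261, 0.2947, 0.2360, 0.2432)
P(in square B after 4 turns) = 0.2261

0.2261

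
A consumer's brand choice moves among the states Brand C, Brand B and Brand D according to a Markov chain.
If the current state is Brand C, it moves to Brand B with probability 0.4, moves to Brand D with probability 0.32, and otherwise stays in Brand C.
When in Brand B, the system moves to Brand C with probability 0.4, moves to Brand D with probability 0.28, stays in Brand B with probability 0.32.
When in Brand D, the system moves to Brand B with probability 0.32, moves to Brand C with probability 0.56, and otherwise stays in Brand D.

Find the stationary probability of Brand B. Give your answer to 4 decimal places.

Let the stationary distribution be π with π = πP and π_1 + π_2 + π_3 = 1.
π_1 = 0.28·π_1 + 0.4·π_2 + 0.56·π_3
π_2 = 0.4·π_1 + 0.32·π_2 + 0.32·π_3
Solving with the normalization constraint gives π = (0.3936, 0.3515, 0.2550).
So the stationary probability of Brand B is 0.3515.

0.3515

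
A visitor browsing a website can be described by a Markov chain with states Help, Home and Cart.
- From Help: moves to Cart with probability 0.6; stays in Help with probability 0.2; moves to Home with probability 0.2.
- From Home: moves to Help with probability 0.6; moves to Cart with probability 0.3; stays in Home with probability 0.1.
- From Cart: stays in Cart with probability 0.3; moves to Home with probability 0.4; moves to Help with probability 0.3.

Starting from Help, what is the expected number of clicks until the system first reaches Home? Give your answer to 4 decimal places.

Let t(s) be the expected number of clicks to first reach Home from state s, with t(Home) = 0. Conditioning on the first click:
t(Help) = 1 + 0.2·t(Help) + 0.6·t(Cart)
t(Cart) = 1 + 0.3·t(Help) + 0.3·t(Cart)
Solving: t(Help) = 3.4211, t(Cart) = 2.8947.
Expected clicks from Help to Home: 3.4211.

3.4211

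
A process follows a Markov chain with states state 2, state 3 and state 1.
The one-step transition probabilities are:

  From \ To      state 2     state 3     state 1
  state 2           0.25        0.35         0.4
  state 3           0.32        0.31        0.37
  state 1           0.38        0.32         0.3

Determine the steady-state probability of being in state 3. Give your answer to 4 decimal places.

Let the stationary distribution be π with π = πP and π_1 + π_2 + π_3 = 1.
π_1 = 0.25·π_1 + 0.32·π_2 + 0.38·π_3
π_2 = 0.35·π_1 + 0.31·π_2 + 0.32·π_3
Solving with the normalization constraint gives π = (0.3190, 0.3263, 0.3547).
So the stationary probability of state 3 is 0.3263.

0.3263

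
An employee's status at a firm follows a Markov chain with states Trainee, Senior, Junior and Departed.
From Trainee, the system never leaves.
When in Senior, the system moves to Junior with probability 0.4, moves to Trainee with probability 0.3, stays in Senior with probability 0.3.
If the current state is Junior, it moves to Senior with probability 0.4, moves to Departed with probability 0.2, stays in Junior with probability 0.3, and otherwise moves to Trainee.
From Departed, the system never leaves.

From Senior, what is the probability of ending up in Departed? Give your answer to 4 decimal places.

Let h(s) be the probability of absorption at Departed starting from transient state s. Then h(Departed) = 1 and h(Trainee) = 0. By first-step analysis:
h(Senior) = 0.3·0 + 0.3·h(Senior) + 0.4·h(Junior)
h(Junior) = 0.1·0 + 0.4·h(Senior) + 0.3·h(Junior) + 0.2·1
Solving: h(Senior) = 0.2424, h(Junior) = 0.4242.
Starting from Senior, the probability is 0.2424.

0.2424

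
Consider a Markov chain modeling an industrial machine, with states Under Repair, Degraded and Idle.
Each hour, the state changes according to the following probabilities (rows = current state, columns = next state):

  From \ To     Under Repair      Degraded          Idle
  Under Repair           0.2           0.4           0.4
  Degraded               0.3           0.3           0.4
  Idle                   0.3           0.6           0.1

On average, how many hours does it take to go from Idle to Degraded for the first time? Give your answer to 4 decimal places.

Let t(s) be the expected number of hours to first reach Degraded from state s, with t(Degraded) = 0. Conditioning on the first hour:
t(Under Repair) = 1 + 0.2·t(Under Repair) + 0.4·t(Idle)
t(Idle) = 1 + 0.3·t(Under Repair) + 0.1·t(Idle)
Solving: t(Under Repair) = 2.1667, t(Idle) = 1.8333.
Expected hours from Idle to Degraded: 1.8333.

1.8333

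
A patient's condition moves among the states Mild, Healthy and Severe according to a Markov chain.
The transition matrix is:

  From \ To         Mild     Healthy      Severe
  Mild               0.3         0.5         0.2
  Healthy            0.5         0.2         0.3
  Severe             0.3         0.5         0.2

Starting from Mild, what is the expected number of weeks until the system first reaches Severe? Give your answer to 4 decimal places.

4.1935

Let t(s) be the expected number of weeks to first reach Severe from state s, with t(Severe) = 0. Conditioning on the first week:
t(Mild) = 1 + 0.3·t(Mild) + 0.5·t(Healthy)
t(Healthy) = 1 + 0.5·t(Mild) + 0.2·t(Healthy)
Solving: t(Mild) = 4.1935, t(Healthy) = 3.8710.
Expected weeks from Mild to Severe: 4.1935.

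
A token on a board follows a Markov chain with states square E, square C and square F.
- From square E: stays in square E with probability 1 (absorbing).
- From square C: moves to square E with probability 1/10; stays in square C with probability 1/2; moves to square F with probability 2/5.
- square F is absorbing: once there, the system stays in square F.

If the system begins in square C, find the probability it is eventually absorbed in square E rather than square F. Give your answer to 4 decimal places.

Let h(s) be the probability of absorption at square E starting from transient state s. Then h(square E) = 1 and h(square F) = 0. By first-step analysis:
h(square C) = 0.1·1 + 0.5·h(square C) + 0.4·0
Solving: h(square C) = 0.2000.
Starting from square C, the probability is 0.2000.

0.2000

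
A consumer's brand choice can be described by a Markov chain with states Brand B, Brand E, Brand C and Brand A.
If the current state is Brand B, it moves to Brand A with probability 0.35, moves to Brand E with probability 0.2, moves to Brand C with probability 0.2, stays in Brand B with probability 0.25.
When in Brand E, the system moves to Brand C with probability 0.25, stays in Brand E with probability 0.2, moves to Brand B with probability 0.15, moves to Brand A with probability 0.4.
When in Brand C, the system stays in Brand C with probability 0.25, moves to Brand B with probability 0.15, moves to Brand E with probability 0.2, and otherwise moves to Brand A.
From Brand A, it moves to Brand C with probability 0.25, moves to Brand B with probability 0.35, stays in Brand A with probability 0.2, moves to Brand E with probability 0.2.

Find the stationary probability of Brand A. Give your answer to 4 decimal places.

Let the stationary distribution be π with π = πP and π_1 + π_2 + π_3 + π_4 = 1.
π_1 = 0.25·π_1 + 0.15·π_2 + 0.15·π_3 + 0.35·π_4
π_2 = 0.2·π_1 + 0.2·π_2 + 0.2·π_3 + 0.2·π_4
π_3 = 0.2·π_1 + 0.25·π_2 + 0.25·π_3 + 0.25·π_4
Solving with the normalization constraint gives π = (0.2385, 0.2000, 0.2381, 0.3234).
So the stationary probability of Brand A is 0.3234.

0.3234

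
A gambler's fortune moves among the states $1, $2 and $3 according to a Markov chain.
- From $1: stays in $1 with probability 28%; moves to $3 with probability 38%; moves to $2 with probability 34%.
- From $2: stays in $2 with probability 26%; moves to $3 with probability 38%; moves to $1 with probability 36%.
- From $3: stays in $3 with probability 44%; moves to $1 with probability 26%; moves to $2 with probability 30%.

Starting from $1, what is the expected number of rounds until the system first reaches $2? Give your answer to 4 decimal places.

3.0880

Let t(s) be the expected number of rounds to first reach $2 from state s, with t($2) = 0. Conditioning on the first round:
t($1) = 1 + 0.28·t($1) + 0.38·t($3)
t($3) = 1 + 0.26·t($1) + 0.44·t($3)
Solving: t($1) = 3.0880, t($3) = 3.2194.
Expected rounds from $1 to $2: 3.0880.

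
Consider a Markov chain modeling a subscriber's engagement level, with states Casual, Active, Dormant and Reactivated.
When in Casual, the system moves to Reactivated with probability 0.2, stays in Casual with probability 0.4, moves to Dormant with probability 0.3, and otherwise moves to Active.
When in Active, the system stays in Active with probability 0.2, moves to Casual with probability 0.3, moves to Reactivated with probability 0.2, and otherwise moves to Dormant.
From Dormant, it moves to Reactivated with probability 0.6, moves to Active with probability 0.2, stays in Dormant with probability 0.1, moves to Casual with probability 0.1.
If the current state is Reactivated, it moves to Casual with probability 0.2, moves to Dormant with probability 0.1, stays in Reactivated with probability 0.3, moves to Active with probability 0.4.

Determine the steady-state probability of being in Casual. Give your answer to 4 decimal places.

Let the stationary distribution be π with π = πP and π_1 + π_2 + π_3 + π_4 = 1.
π_1 = 0.4·π_1 + 0.3·π_2 + 0.1·π_3 + 0.2·π_4
π_2 = 0.1·π_1 + 0.2·π_2 + 0.2·π_3 + 0.4·π_4
π_3 = 0.3·π_1 + 0.3·π_2 + 0.1·π_3 + 0.1·π_4
Solving with the normalization constraint gives π = (0.2548, 0.2366, 0.1983, 0.3103).
So the stationary probability of Casual is 0.2548.

0.2548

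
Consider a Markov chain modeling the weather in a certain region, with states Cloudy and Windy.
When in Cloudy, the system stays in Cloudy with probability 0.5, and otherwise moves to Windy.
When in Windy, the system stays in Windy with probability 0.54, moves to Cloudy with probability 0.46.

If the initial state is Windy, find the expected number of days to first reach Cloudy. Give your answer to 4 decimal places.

2.1739

Let t(s) be the expected number of days to first reach Cloudy from state s, with t(Cloudy) = 0. Conditioning on the first day:
t(Windy) = 1 + 0.54·t(Windy)
Solving: t(Windy) = 2.1739.
Expected days from Windy to Cloudy: 2.1739.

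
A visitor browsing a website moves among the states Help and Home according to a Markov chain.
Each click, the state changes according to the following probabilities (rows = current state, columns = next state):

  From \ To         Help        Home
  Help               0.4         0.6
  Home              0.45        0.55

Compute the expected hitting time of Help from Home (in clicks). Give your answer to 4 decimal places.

Let t(s) be the expected number of clicks to first reach Help from state s, with t(Help) = 0. Conditioning on the first click:
t(Home) = 1 + 0.55·t(Home)
Solving: t(Home) = 2.2222.
Expected clicks from Home to Help: 2.2222.

2.2222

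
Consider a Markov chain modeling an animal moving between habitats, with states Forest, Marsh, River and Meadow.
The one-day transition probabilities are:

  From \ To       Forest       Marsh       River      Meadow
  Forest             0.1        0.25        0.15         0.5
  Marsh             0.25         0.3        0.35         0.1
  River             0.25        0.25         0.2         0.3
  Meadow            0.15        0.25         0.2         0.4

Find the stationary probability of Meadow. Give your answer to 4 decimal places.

Let the stationary distribution be π with π = πP and π_1 + π_2 + π_3 + π_4 = 1.
π_1 = 0.1·π_1 + 0.25·π_2 + 0.25·π_3 + 0.15·π_4
π_2 = 0.25·π_1 + 0.3·π_2 + 0.25·π_3 + 0.25·π_4
π_3 = 0.15·π_1 + 0.35·π_2 + 0.2·π_3 + 0.2·π_4
Solving with the normalization constraint gives π = (0.1898, 0.2632, 0.2300, 0.3170).
So the stationary probability of Meadow is 0.3170.

0.3170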